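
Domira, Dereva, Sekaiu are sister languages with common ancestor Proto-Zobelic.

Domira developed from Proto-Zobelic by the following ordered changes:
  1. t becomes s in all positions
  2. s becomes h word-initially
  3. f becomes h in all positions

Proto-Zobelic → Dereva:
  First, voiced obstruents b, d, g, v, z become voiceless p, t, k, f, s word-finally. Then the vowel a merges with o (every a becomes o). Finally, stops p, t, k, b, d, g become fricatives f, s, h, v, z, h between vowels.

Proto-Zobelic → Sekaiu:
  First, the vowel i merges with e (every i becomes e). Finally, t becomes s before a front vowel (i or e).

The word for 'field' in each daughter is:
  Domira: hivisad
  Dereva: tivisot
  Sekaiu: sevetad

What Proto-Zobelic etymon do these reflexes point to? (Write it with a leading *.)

Position 2: Domira has i, Dereva has i, Sekaiu has e. Domira preserves i here (none of its changes turn any other segment into i), so the proto-segment is *i.
Position 5: Domira has s, Dereva has s, Sekaiu has t. Sekaiu preserves t here (none of its changes turn any other segment into t), so the proto-segment is *t.
Position 6: Domira has a, Dereva has o, Sekaiu has a. Domira preserves a here (none of its changes turn any other segment into a), so the proto-segment is *a.
This points to *tivitad. Verify forward in each daughter:
Domira: *tivitad > sivisad > hivisad  (by unconditioned shift, debuccalisation)
Dereva: *tivitad > tivitat > tivitot > tivisot  (by final devoicing, vowel merger, intervocalic lenition)
Sekaiu: start from *tivitad.
  rule 1 (vowel merger): tivitad → tevetad
  rule 2 (palatalisation): tevetad → sevetad
  ⇒ Sekaiu sevetad
No other proto-form is consistent with every reflex, so the reconstruction is *tivitad.

*tivitad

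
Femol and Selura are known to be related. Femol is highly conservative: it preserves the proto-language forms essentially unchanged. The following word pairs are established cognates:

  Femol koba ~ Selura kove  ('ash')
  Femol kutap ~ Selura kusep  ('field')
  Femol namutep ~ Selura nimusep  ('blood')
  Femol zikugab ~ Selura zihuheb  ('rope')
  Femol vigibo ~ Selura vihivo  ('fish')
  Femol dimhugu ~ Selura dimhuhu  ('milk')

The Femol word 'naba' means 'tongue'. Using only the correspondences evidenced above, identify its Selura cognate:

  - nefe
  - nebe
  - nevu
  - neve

zikugab ~ zihuheb — Femol a corresponds to Selura e after a consonant, before a labial obstruent.
koba ~ kove — Femol b corresponds to Selura v between vowels (before a back vowel).
koba ~ kove — Femol a corresponds to Selura e word-finally.
Applying these to Femol 'naba':
  naba → neba   (a→e after a consonant, before a labial obstruent)
  neba → neva   (b→v between vowels (before a back vowel))
  neva → neve   (a→e word-finally)
So the Selura cognate is 'neve'.

neve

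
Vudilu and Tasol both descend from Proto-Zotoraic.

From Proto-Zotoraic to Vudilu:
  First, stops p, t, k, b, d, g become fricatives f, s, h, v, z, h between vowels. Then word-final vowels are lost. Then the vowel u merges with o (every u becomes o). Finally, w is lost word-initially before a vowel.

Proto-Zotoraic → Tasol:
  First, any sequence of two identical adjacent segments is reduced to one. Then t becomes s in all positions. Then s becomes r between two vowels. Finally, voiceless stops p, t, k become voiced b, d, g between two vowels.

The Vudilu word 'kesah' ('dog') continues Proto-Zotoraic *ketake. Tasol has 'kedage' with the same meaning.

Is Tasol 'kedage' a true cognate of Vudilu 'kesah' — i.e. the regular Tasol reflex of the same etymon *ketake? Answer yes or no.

no

Derive the expected Tasol reflex of *ketake:
Tasol: *ketake > kesake > kerake > kerage  (by unconditioned shift, rhotacism, intervocalic voicing)
The regular Tasol reflex would be 'kerage', but the attested form is 'kedage'. The correspondence is irregular, so they are not cognates (the Tasol form has a different source).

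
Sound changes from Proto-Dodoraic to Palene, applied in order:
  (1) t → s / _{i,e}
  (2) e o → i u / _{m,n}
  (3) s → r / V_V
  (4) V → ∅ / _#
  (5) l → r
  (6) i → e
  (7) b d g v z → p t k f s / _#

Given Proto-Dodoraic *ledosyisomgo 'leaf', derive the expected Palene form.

Palene: *ledosyisomgo > ledosyisumgo > ledosyirumgo > ledosyirumg > redosyirumg > redosyerumg > redosyerumk  (by pre-nasal raising, rhotacism, apocope, unconditioned shift, vowel merger, final devoicing)

redosyerumk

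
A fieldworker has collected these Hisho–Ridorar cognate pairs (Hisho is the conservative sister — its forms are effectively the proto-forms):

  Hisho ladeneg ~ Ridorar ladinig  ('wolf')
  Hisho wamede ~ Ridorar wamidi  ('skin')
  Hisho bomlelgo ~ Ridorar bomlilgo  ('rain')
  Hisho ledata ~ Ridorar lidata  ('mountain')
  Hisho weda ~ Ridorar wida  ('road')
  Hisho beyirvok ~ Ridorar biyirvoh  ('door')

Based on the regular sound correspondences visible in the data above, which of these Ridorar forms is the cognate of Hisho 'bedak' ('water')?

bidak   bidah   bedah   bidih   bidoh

bidah

ladeneg ~ ladinig, wamede ~ wamidi — Hisho e corresponds to Ridorar i after a consonant, before a consonant other than r, m, n, p, b, f, v.
beyirvok ~ biyirvoh — Hisho k corresponds to Ridorar h word-finally.
Applying these to Hisho 'bedak':
  bedak → bidak   (e→i after a consonant, before a consonant other than r, m, n, p, b, f, v)
  bidak → bidah   (k→h word-finally)
So the Ridorar cognate is 'bidah'.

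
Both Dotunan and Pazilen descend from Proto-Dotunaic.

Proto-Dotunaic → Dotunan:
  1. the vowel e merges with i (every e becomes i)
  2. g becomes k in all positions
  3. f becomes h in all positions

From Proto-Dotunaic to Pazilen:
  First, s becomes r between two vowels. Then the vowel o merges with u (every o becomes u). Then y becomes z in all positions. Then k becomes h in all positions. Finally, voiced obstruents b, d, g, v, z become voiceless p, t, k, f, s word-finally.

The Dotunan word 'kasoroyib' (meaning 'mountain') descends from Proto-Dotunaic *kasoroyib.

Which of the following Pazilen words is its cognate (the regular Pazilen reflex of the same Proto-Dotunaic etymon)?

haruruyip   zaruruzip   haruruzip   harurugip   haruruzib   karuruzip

haruruzip

Pazilen: *kasoroyib > karoroyib > karuruyib > karuruzib > haruruzib > haruruzip  (by rhotacism, vowel merger, unconditioned shift, unconditioned shift, final devoicing)
The other candidates each miss or misapply at least one Pazilen change.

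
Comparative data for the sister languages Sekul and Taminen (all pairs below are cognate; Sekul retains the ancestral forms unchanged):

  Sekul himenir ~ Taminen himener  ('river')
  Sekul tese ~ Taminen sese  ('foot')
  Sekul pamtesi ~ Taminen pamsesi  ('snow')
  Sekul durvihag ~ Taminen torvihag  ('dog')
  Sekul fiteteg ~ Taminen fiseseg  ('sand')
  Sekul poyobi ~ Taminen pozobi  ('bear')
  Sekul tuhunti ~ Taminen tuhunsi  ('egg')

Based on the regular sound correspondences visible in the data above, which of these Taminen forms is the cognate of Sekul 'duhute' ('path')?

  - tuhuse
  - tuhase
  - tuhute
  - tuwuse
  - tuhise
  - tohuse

tuhuse

durvihag ~ torvihag — Sekul d corresponds to Taminen t word-initially before a back vowel.
fiteteg ~ fiseseg — Sekul t corresponds to Taminen s between vowels (before a front vowel).
Applying these to Sekul 'duhute':
  duhute → tuhute   (d→t word-initially before a back vowel)
  tuhute → tuhuse   (t→s between vowels (before a front vowel))
So the Taminen cognate is 'tuhuse'.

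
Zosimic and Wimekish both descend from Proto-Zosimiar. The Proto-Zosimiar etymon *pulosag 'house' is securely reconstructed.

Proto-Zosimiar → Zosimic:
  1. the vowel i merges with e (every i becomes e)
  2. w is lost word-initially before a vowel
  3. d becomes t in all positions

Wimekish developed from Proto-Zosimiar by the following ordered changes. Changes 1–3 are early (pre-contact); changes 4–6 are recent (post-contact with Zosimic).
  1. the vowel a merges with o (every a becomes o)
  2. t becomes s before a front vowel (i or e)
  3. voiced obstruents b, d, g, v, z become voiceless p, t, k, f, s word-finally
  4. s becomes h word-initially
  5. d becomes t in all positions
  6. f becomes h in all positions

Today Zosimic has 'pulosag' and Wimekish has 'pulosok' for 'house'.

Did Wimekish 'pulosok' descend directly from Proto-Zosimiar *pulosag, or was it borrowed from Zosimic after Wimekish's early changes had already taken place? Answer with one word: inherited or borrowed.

If inherited, *pulosag would pass through all of Wimekish's changes:
Wimekish: *pulosag
  pulosag → pulosog   [vowel merger]
  pulosog (rule 2 does not apply)
  pulosog → pulosok   [final devoicing]
  pulosok (rule 4 does not apply)
  pulosok (rule 5 does not apply)
  pulosok (rule 6 does not apply)
  giving Wimekish pulosok.
If borrowed from Zosimic 'pulosag' after the early changes, it would undergo only the recent ones:
  rule 4 (debuccalisation): no change (pulosag)
  rule 5 (unconditioned shift): no change (pulosag)
  rule 6 (unconditioned shift): no change (pulosag)
  ⇒ as a loan: pulosag
Wimekish 'pulosok' matches the inherited outcome exactly, so it is an inherited cognate, not a loan.

inherited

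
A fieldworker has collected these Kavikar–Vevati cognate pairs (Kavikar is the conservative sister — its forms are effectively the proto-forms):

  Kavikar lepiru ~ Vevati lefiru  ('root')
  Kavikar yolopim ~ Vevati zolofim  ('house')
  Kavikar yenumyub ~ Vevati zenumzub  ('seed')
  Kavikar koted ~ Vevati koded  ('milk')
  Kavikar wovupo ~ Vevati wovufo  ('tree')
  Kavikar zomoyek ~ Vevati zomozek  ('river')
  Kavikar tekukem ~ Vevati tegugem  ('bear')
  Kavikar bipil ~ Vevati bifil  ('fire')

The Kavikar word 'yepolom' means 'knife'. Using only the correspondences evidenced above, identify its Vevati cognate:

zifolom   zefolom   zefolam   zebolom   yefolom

zefolom

yenumyub ~ zenumzub — Kavikar y corresponds to Vevati z word-initially before a front vowel.
wovupo ~ wovufo — Kavikar p corresponds to Vevati f between vowels (before a back vowel).
Applying these to Kavikar 'yepolom':
  yepolom → zepolom   (y→z word-initially before a front vowel)
  zepolom → zefolom   (p→f between vowels (before a back vowel))
So the Vevati cognate is 'zefolom'.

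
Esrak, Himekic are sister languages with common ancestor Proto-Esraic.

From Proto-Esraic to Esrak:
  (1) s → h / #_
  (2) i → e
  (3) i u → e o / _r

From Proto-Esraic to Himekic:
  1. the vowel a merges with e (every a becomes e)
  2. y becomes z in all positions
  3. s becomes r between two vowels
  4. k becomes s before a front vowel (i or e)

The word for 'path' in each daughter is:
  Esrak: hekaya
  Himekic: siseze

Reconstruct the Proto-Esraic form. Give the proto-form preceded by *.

Position 2: Esrak has e, Himekic has i. Himekic preserves i here (none of its changes turn any other segment into i), so the proto-segment is *i.
Position 6: Esrak has a, Himekic has e. Esrak preserves a here (none of its changes turn any other segment into a), so the proto-segment is *a.
Position 4: Esrak has a, Himekic has e. Esrak preserves a here (none of its changes turn any other segment into a), so the proto-segment is *a.
Continuing position by position gives *sikaya; check it forward:
Esrak: start from *sikaya.
  rule 1 (debuccalisation): sikaya → hikaya
  rule 2 (vowel merger): hikaya → hekaya
  rule 3: no change — hekaya
  ⇒ Esrak hekaya
Himekic: start from *sikaya.
  rule 1 (vowel merger): sikaya → sikeye
  rule 2 (unconditioned shift): sikeye → sikeze
  rule 3: no change — sikeze
  rule 4 (palatalisation): sikeze → siseze
  ⇒ Himekic siseze
No other proto-form is consistent with every reflex, so the reconstruction is *sikaya.

*sikaya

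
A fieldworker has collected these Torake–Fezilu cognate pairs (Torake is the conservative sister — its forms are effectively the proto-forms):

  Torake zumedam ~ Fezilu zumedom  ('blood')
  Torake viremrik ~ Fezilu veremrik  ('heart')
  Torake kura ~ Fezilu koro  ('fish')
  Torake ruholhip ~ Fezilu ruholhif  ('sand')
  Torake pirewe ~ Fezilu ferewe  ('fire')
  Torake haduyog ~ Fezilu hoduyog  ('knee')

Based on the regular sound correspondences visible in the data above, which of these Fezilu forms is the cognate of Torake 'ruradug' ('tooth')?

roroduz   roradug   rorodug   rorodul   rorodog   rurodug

kura ~ koro — Torake u corresponds to Fezilu o after a consonant, before r.
haduyog ~ hoduyog — Torake a corresponds to Fezilu o after a consonant, before a consonant other than r, m, n, p, b, f, v.
Applying these to Torake 'ruradug':
  ruradug → roradug   (u→o after a consonant, before r)
  roradug → rorodug   (a→o after a consonant, before a consonant other than r, m, n, p, b, f, v)
So the Fezilu cognate is 'rorodug'.

rorodug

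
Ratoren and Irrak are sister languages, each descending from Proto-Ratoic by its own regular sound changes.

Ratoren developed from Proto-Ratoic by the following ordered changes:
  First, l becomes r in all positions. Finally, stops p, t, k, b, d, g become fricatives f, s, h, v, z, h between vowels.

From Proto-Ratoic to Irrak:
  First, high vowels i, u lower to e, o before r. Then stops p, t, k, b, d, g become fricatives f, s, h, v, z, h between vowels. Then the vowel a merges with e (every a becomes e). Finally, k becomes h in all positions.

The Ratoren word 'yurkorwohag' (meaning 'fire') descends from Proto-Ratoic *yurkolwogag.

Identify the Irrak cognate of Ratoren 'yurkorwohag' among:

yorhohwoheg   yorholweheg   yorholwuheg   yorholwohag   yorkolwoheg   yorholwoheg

Irrak: *yurkolwogag > yorkolwogag > yorkolwohag > yorkolwoheg > yorholwoheg  (by pre-rhotic lowering, intervocalic lenition, vowel merger, unconditioned shift)
The other candidates each miss or misapply at least one Irrak change.

yorholwoheg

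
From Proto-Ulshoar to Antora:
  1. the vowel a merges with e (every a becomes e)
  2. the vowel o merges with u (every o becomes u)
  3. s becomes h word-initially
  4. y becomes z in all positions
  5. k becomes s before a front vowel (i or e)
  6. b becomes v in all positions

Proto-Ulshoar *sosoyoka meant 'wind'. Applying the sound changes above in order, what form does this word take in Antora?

husuzuse

Antora: *sosoyoka > sosoyoke > susuyuke > husuyuke > husuzuke > husuzuse  (by vowel merger, vowel merger, debuccalisation, unconditioned shift, palatalisation)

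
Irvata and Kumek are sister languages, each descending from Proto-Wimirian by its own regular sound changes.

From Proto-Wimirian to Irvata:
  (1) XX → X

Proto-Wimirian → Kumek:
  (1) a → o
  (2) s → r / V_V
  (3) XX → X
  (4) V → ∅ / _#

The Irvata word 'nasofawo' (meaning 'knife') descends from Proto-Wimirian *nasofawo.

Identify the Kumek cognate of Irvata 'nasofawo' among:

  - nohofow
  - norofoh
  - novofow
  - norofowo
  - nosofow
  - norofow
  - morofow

norofow

Kumek: start from *nasofawo.
  rule 1 (vowel merger): nasofawo → nosofowo
  rule 2 (rhotacism): nosofowo → norofowo
  rule 3: no change — norofowo
  rule 4 (apocope): norofowo → norofow
  ⇒ Kumek norofow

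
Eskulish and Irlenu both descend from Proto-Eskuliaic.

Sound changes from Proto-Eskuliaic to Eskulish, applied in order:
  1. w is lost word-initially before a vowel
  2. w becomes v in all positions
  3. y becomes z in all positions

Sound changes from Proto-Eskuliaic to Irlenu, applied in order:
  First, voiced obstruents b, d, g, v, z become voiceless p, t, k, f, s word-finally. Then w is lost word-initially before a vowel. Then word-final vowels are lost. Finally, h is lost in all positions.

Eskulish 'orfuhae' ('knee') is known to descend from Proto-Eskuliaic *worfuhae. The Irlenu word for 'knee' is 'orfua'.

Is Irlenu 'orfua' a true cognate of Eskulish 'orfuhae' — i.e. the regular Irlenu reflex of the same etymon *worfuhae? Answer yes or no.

Derive the expected Irlenu reflex of *worfuhae:
Irlenu: start from *worfuhae.
  rule 1: no change — worfuhae
  rule 2 (glide loss): worfuhae → orfuhae
  rule 3 (apocope): orfuhae → orfuha
  rule 4 (h-loss): orfuha → orfua
  ⇒ Irlenu orfua
Irlenu 'orfua' matches the regular reflex exactly, so the pair is cognate.

yes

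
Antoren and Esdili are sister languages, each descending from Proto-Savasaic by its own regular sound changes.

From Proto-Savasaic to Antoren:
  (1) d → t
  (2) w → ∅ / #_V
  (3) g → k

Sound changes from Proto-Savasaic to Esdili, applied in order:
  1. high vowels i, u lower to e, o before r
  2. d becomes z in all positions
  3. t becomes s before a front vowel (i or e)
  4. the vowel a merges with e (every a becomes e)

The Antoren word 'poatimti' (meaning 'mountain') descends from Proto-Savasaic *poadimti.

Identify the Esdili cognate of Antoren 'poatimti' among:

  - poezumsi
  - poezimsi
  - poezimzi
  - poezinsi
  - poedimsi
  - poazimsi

poezimsi

Esdili: *poadimti > poazimti > poazimsi > poezimsi  (by unconditioned shift, palatalisation, vowel merger)
Only 'poezimsi' matches the regular Esdili development of *poadimti.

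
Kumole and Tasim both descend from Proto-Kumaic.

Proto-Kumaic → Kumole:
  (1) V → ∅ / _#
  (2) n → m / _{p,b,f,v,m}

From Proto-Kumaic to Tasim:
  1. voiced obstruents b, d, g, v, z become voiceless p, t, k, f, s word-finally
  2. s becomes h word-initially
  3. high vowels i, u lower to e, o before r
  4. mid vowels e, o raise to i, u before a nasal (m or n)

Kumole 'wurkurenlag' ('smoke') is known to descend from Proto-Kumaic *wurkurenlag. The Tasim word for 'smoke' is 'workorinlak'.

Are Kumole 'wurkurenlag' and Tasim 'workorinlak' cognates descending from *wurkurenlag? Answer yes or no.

Derive the expected Tasim reflex of *wurkurenlag:
Tasim: *wurkurenlag > wurkurenlak > workorenlak > workorinlak  (by final devoicing, pre-rhotic lowering, pre-nasal raising)
Tasim 'workorinlak' matches the regular reflex exactly, so the pair is cognate.

yes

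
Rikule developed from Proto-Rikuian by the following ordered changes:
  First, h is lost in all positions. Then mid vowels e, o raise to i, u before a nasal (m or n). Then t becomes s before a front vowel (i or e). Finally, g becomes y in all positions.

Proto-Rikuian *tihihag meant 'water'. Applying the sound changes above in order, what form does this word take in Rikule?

siiay

Rikule: *tihihag > tiiag > siiag > siiay  (by h-loss, palatalisation, unconditioned shift)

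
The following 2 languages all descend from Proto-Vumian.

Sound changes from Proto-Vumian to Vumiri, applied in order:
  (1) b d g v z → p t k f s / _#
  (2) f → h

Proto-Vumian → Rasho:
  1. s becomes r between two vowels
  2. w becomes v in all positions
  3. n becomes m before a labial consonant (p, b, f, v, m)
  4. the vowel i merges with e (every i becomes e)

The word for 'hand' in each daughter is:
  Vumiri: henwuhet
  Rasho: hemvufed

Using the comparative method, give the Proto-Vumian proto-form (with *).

*henwufed

Position 6: Vumiri has h, Rasho has f. Rasho preserves f here (none of its changes turn any other segment into f), so the proto-segment is *f.
Position 4: Vumiri has w, Rasho has v. Vumiri preserves w here (none of its changes turn any other segment into w), so the proto-segment is *w.
This points to *henwufed. Verify forward in each daughter:
Vumiri: *henwufed > henwufet > henwuhet  (by final devoicing, unconditioned shift)
Rasho: *henwufed
  henwufed (rule 1 does not apply)
  henwufed → henvufed   [unconditioned shift]
  henvufed → hemvufed   [nasal place assimilation]
  hemvufed (rule 4 does not apply)
  giving Rasho hemvufed.
*henwufed is the unique common source.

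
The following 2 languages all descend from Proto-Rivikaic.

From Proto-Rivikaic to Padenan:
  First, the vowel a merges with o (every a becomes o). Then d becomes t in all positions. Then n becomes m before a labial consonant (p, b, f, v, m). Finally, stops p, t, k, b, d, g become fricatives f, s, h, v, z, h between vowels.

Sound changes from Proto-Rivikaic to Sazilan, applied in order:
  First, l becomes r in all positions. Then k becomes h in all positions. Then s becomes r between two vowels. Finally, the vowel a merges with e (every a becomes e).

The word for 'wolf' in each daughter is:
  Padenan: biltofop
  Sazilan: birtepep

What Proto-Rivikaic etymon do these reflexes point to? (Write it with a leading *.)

*biltapap

Position 3: Padenan has l, Sazilan has r. Padenan preserves l here (none of its changes turn any other segment into l), so the proto-segment is *l.
Position 6: Padenan has f, Sazilan has p. Sazilan preserves p here (none of its changes turn any other segment into p), so the proto-segment is *p.
This points to *biltapap. Verify forward in each daughter:
Padenan: *biltapap
  biltapap → biltopop   [vowel merger]
  biltopop (rule 2 does not apply)
  biltopop (rule 3 does not apply)
  biltopop → biltofop   [intervocalic lenition]
  giving Padenan biltofop.
Sazilan: start from *biltapap.
  rule 1 (unconditioned shift): biltapap → birtapap
  rule 2: no change — birtapap
  rule 3: no change — birtapap
  rule 4 (vowel merger): birtapap → birtepep
  ⇒ Sazilan birtepep
No other proto-form is consistent with every reflex, so the reconstruction is *biltapap.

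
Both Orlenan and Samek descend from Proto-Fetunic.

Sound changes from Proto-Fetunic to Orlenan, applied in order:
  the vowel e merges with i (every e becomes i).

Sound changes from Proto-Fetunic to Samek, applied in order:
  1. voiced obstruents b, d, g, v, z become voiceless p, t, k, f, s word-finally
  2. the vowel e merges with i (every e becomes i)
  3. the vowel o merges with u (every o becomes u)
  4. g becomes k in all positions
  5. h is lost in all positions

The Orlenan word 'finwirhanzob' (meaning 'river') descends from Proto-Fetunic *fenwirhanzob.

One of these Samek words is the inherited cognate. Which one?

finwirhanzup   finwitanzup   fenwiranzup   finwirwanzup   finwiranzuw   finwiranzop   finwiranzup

Samek: *fenwirhanzob > fenwirhanzop > finwirhanzop > finwirhanzup > finwiranzup  (by final devoicing, vowel merger, vowel merger, h-loss)
Only 'finwiranzup' matches the regular Samek development of *fenwirhanzob.

finwiranzup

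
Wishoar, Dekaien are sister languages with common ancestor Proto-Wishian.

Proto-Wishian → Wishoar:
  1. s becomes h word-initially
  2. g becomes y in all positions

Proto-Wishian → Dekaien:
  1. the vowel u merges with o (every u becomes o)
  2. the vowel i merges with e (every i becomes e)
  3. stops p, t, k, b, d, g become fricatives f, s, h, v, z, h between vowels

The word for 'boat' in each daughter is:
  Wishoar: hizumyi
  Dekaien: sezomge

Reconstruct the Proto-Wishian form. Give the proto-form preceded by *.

*sizumgi

Position 6: Wishoar has y, Dekaien has g. Dekaien preserves g here (none of its changes turn any other segment into g), so the proto-segment is *g.
Position 4: Wishoar has u, Dekaien has o. Wishoar preserves u here (none of its changes turn any other segment into u), so the proto-segment is *u.
Position 1: Wishoar has h, Dekaien has s. Taking the neighbouring segments as reconstructed: Wishoar h could go back to *s or *h; Dekaien s can only go back to *s — the one source consistent with every daughter is *s.
This points to *sizumgi. Verify forward in each daughter:
Wishoar: *sizumgi
  sizumgi → hizumgi   [debuccalisation]
  hizumgi → hizumyi   [unconditioned shift]
  giving Wishoar hizumyi.
Dekaien: start from *sizumgi.
  rule 1 (vowel merger): sizumgi → sizomgi
  rule 2 (vowel merger): sizomgi → sezomge
  rule 3: no change — sezomge
  ⇒ Dekaien sezomge
*sizumgi is the unique common source.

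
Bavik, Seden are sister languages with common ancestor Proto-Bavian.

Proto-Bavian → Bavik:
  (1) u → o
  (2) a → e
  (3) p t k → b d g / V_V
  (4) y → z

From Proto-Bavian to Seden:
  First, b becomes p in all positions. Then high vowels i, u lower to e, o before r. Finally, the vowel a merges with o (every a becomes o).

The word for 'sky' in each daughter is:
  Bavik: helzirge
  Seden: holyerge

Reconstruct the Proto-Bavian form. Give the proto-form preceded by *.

Position 5: Bavik has i, Seden has e. Bavik preserves i here (none of its changes turn any other segment into i), so the proto-segment is *i.
Position 4: Bavik has z, Seden has y. Seden preserves y here (none of its changes turn any other segment into y), so the proto-segment is *y.
Verify the candidate proto-form against each daughter:
Bavik: *halyirge
  halyirge (rule 1 does not apply)
  halyirge → helyirge   [vowel merger]
  helyirge (rule 3 does not apply)
  helyirge → helzirge   [unconditioned shift]
  giving Bavik helzirge.
Seden: *halyirge > halyerge > holyerge  (by pre-rhotic lowering, vowel merger)
No other proto-form is consistent with every reflex, so the reconstruction is *halyirge.

*halyirge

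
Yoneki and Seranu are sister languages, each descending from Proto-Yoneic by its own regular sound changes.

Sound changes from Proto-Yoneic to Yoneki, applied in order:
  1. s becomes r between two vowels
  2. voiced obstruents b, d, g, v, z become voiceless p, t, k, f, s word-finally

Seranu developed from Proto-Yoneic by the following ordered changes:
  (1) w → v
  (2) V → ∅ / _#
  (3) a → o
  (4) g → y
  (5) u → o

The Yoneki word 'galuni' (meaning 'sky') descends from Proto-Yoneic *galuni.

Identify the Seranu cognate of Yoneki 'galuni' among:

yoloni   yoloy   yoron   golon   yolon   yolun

yolon

Seranu: start from *galuni.
  rule 1: no change — galuni
  rule 2 (apocope): galuni → galun
  rule 3 (vowel merger): galun → golun
  rule 4 (unconditioned shift): golun → yolun
  rule 5 (vowel merger): yolun → yolon
  ⇒ Seranu yolon
The other candidates each miss or misapply at least one Seranu change.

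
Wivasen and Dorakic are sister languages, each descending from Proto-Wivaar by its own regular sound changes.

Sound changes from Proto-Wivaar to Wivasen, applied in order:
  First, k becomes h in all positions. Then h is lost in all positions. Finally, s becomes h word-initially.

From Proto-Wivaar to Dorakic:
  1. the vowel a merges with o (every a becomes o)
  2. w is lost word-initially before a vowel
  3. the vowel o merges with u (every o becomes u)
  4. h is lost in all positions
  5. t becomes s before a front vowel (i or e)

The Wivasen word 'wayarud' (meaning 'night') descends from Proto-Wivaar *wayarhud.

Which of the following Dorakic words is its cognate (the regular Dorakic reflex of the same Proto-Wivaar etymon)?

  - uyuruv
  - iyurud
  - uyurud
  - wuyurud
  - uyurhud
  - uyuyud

Dorakic: start from *wayarhud.
  rule 1 (vowel merger): wayarhud → woyorhud
  rule 2 (glide loss): woyorhud → oyorhud
  rule 3 (vowel merger): oyorhud → uyurhud
  rule 4 (h-loss): uyurhud → uyurud
  rule 5: no change — uyurud
  ⇒ Dorakic uyurud

uyurud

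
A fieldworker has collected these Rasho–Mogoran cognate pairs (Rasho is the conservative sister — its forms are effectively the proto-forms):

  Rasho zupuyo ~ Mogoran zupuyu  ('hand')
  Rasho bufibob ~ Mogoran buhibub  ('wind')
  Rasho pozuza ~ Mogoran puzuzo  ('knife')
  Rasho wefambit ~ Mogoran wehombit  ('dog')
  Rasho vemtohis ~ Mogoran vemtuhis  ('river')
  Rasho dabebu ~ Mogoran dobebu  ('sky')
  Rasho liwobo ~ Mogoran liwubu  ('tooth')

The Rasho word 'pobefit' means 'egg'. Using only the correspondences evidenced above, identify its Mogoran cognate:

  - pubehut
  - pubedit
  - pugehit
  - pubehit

pubehit

bufibob ~ buhibub, liwobo ~ liwubu — Rasho o corresponds to Mogoran u after a consonant, before a labial obstruent.
bufibob ~ buhibub — Rasho f corresponds to Mogoran h between vowels (before a front vowel).
Applying these to Rasho 'pobefit':
  pobefit → pubefit   (o→u after a consonant, before a labial obstruent)
  pubefit → pubehit   (f→h between vowels (before a front vowel))
So the Mogoran cognate is 'pubehit'.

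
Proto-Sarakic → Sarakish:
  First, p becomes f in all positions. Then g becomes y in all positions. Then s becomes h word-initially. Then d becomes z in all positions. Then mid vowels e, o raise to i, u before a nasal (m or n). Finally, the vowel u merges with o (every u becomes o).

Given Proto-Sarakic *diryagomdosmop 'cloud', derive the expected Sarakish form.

Sarakish: *diryagomdosmop > diryagomdosmof > diryayomdosmof > ziryayomzosmof > ziryayumzosmof > ziryayomzosmof  (by unconditioned shift, unconditioned shift, unconditioned shift, pre-nasal raising, vowel merger)

ziryayomzosmof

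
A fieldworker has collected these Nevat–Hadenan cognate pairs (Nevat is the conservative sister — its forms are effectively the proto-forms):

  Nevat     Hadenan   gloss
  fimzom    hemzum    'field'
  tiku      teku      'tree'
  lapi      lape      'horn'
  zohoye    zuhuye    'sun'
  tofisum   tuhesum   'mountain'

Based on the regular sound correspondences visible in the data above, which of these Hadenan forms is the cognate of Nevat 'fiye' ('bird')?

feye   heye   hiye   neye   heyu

heye

fimzom ~ hemzum — Nevat f corresponds to Hadenan h word-initially before a front vowel.
tiku ~ teku, tofisum ~ tuhesum — Nevat i corresponds to Hadenan e after a consonant, before a consonant other than r, m, n, p, b, f, v.
Applying these to Nevat 'fiye':
  fiye → hiye   (f→h word-initially before a front vowel)
  hiye → heye   (i→e after a consonant, before a consonant other than r, m, n, p, b, f, v)
So the Hadenan cognate is 'heye'.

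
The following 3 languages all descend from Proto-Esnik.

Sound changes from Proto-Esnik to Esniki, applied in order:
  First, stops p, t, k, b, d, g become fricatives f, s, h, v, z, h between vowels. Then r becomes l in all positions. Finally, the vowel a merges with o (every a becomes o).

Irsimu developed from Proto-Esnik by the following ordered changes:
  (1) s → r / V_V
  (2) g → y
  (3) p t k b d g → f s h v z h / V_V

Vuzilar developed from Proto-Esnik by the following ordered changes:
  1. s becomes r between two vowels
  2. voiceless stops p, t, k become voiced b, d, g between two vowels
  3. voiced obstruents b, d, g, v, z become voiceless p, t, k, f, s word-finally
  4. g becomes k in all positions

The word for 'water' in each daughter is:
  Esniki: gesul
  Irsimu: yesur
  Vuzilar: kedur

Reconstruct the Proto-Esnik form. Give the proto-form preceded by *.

*getur

Position 5: Esniki has l, Irsimu has r, Vuzilar has r. Taking the neighbouring segments as reconstructed: Esniki l could go back to *l or *r; Irsimu r can only go back to *r; Vuzilar r can only go back to *r — the one source consistent with every daughter is *r.
Position 1: Esniki has g, Irsimu has y, Vuzilar has k. Esniki preserves g here (none of its changes turn any other segment into g), so the proto-segment is *g.
This points to *getur. Verify forward in each daughter:
Esniki: *getur
  getur → gesur   [intervocalic lenition]
  gesur → gesul   [unconditioned shift]
  gesul (rule 3 does not apply)
  giving Esniki gesul.
Irsimu: start from *getur.
  rule 1: no change — getur
  rule 2 (unconditioned shift): getur → yetur
  rule 3 (intervocalic lenition): yetur → yesur
  ⇒ Irsimu yesur
Vuzilar: *getur > gedur > kedur  (by intervocalic voicing, unconditioned shift)
Only *getur yields all of Esniki gesul, Irsimu yesur, Vuzilar kedur.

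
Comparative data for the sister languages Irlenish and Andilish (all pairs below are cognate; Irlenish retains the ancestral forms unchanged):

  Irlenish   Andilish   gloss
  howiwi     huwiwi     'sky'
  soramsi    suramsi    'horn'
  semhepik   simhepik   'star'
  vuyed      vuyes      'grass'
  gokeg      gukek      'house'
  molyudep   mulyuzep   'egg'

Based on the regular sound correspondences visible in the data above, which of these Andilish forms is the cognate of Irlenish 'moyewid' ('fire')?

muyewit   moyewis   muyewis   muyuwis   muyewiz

muyewis

howiwi ~ huwiwi, gokeg ~ gukek — Irlenish o corresponds to Andilish u after a consonant, before a consonant other than r, m, n, p, b, f, v.
vuyed ~ vuyes — Irlenish d corresponds to Andilish s word-finally.
Applying these to Irlenish 'moyewid':
  moyewid → muyewid   (o→u after a consonant, before a consonant other than r, m, n, p, b, f, v)
  muyewid → muyewis   (d→s word-finally)
So the Andilish cognate is 'muyewis'.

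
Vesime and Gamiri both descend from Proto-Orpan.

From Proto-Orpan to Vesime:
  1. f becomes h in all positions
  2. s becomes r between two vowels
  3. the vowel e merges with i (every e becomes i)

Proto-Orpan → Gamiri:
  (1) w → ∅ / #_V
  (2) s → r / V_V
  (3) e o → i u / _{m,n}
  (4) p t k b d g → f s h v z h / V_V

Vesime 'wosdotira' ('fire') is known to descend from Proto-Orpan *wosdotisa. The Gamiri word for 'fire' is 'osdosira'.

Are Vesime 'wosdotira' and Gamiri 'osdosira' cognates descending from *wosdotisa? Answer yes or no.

Derive the expected Gamiri reflex of *wosdotisa:
Gamiri: start from *wosdotisa.
  rule 1 (glide loss): wosdotisa → osdotisa
  rule 2 (rhotacism): osdotisa → osdotira
  rule 3: no change — osdotira
  rule 4 (intervocalic lenition): osdotira → osdosira
  ⇒ Gamiri osdosira
Gamiri 'osdosira' matches the regular reflex exactly, so the pair is cognate.

yes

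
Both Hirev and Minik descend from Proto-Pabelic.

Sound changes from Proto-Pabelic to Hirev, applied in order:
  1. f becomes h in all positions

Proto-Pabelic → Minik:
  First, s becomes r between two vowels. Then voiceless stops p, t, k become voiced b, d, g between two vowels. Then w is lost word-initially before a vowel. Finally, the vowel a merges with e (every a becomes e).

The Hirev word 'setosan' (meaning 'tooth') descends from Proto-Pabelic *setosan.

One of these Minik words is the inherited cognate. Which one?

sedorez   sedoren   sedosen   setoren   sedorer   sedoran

sedoren

Minik: *setosan > setoran > sedoran > sedoren  (by rhotacism, intervocalic voicing, vowel merger)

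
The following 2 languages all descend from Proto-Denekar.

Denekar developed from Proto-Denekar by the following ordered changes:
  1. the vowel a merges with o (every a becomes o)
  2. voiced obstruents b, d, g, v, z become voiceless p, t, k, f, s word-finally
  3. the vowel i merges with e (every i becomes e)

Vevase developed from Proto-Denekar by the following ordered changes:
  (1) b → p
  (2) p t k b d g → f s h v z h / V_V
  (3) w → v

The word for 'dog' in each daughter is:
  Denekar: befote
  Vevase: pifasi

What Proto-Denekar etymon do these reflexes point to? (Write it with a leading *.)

Position 1: Denekar has b, Vevase has p. Denekar preserves b here (none of its changes turn any other segment into b), so the proto-segment is *b.
Position 4: Denekar has o, Vevase has a. Vevase preserves a here (none of its changes turn any other segment into a), so the proto-segment is *a.
Position 2: Denekar has e, Vevase has i. Vevase preserves i here (none of its changes turn any other segment into i), so the proto-segment is *i.
This points to *bifati. Verify forward in each daughter:
Denekar: *bifati
  bifati → bifoti   [vowel merger]
  bifoti (rule 2 does not apply)
  bifoti → befote   [vowel merger]
  giving Denekar befote.
Vevase: *bifati
  bifati → pifati   [unconditioned shift]
  pifati → pifasi   [intervocalic lenition]
  pifasi (rule 3 does not apply)
  giving Vevase pifasi.
Only *bifati yields all of Denekar befote, Vevase pifasi.

*bifati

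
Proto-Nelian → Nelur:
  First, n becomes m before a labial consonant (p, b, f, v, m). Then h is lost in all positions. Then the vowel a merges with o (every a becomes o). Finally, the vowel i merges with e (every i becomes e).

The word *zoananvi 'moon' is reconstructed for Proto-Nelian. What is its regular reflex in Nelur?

zoonomve

Nelur: *zoananvi > zoanamvi > zoonomvi > zoonomve  (by nasal place assimilation, vowel merger, vowel merger)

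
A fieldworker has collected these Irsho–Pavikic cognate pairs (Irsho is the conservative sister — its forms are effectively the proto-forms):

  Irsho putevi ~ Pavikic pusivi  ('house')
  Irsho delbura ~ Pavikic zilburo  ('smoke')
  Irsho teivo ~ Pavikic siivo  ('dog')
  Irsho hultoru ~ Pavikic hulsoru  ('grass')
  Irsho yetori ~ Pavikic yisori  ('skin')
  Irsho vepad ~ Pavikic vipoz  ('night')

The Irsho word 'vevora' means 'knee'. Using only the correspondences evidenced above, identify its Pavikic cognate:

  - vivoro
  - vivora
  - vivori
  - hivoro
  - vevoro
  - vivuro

vivoro

putevi ~ pusivi — Irsho e corresponds to Pavikic i after a consonant, before a labial obstruent.
delbura ~ zilburo — Irsho a corresponds to Pavikic o word-finally.
Applying these to Irsho 'vevora':
  vevora → vivora   (e→i after a consonant, before a labial obstruent)
  vivora → vivoro   (a→o word-finally)
So the Pavikic cognate is 'vivoro'.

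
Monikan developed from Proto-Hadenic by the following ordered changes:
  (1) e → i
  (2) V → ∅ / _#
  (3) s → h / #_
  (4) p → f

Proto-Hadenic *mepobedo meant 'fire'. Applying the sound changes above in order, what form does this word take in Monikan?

Monikan: start from *mepobedo.
  rule 1 (vowel merger): mepobedo → mipobido
  rule 2 (apocope): mipobido → mipobid
  rule 3: no change — mipobid
  rule 4 (unconditioned shift): mipobid → mifobid
  ⇒ Monikan mifobid

mifobid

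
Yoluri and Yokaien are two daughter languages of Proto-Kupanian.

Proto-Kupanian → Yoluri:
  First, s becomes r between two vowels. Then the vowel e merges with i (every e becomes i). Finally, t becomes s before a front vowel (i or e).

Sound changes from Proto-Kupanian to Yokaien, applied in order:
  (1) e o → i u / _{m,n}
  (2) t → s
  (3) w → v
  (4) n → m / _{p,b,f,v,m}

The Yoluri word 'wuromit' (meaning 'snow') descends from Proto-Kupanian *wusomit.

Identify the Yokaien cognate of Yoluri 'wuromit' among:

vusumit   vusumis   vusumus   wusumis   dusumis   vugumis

Yokaien: *wusomit > wusumit > wusumis > vusumis  (by pre-nasal raising, unconditioned shift, unconditioned shift)
The other candidates each miss or misapply at least one Yokaien change.

vusumis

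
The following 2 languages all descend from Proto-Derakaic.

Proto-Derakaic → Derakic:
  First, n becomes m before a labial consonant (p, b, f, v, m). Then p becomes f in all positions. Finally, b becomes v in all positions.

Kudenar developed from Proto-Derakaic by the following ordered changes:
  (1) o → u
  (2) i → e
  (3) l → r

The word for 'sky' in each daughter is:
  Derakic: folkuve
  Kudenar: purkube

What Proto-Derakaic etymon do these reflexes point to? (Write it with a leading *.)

*polkube

Position 2: Derakic has o, Kudenar has u. Derakic preserves o here (none of its changes turn any other segment into o), so the proto-segment is *o.
Position 3: Derakic has l, Kudenar has r. Derakic preserves l here (none of its changes turn any other segment into l), so the proto-segment is *l.
Position 1: Derakic has f, Kudenar has p. Kudenar preserves p here (none of its changes turn any other segment into p), so the proto-segment is *p.
Continuing position by position gives *polkube; check it forward:
Derakic: *polkube > folkube > folkuve  (by unconditioned shift, unconditioned shift)
Kudenar: start from *polkube.
  rule 1 (vowel merger): polkube → pulkube
  rule 2: no change — pulkube
  rule 3 (unconditioned shift): pulkube → purkube
  ⇒ Kudenar purkube
*polkube is the unique common source.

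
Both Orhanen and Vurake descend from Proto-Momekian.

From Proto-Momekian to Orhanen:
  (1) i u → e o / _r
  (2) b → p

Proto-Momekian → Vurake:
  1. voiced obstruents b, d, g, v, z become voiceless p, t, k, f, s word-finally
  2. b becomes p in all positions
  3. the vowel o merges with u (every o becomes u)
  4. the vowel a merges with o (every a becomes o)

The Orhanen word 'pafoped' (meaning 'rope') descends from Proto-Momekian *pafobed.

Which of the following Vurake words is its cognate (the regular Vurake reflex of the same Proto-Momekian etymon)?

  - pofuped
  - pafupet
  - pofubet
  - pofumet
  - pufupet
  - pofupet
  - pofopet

Vurake: *pafobed
  pafobed → pafobet   [final devoicing]
  pafobet → pafopet   [unconditioned shift]
  pafopet → pafupet   [vowel merger]
  pafupet → pofupet   [vowel merger]
  giving Vurake pofupet.
The other candidates each miss or misapply at least one Vurake change.

pofupet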